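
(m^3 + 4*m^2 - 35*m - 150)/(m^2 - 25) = (m^2 - m - 30)/(m - 5)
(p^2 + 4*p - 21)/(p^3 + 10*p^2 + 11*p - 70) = (p - 3)/(p^2 + 3*p - 10)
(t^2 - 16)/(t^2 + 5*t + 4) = (t - 4)/(t + 1)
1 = 1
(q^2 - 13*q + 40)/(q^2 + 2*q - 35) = (q - 8)/(q + 7)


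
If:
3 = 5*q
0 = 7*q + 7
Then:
No Solution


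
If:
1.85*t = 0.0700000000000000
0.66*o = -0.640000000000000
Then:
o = -0.97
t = 0.04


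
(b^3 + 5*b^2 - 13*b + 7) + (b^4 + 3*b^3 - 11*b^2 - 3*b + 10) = b^4 + 4*b^3 - 6*b^2 - 16*b + 17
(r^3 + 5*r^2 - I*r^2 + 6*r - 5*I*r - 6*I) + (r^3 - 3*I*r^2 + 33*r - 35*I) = 2*r^3 + 5*r^2 - 4*I*r^2 + 39*r - 5*I*r - 41*I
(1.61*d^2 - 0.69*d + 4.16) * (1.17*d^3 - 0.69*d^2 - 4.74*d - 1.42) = 1.8837*d^5 - 1.9182*d^4 - 2.2881*d^3 - 1.886*d^2 - 18.7386*d - 5.9072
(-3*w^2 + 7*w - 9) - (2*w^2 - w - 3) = -5*w^2 + 8*w - 6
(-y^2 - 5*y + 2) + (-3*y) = -y^2 - 8*y + 2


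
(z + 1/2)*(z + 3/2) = z^2 + 2*z + 3/4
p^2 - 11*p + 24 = (p - 8)*(p - 3)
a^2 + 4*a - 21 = (a - 3)*(a + 7)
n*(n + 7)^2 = n^3 + 14*n^2 + 49*n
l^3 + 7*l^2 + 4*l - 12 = (l - 1)*(l + 2)*(l + 6)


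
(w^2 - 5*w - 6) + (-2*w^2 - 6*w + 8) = -w^2 - 11*w + 2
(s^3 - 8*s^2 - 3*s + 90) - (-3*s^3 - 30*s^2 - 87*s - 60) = 4*s^3 + 22*s^2 + 84*s + 150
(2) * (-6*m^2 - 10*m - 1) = -12*m^2 - 20*m - 2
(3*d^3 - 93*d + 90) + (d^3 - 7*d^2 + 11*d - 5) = 4*d^3 - 7*d^2 - 82*d + 85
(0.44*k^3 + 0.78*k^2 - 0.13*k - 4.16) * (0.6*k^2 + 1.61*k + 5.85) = 0.264*k^5 + 1.1764*k^4 + 3.7518*k^3 + 1.8577*k^2 - 7.4581*k - 24.336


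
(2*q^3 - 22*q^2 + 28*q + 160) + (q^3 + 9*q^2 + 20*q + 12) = 3*q^3 - 13*q^2 + 48*q + 172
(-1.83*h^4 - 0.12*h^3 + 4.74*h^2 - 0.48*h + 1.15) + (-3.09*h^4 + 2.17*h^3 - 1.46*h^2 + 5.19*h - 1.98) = -4.92*h^4 + 2.05*h^3 + 3.28*h^2 + 4.71*h - 0.83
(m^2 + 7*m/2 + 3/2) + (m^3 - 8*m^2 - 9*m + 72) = m^3 - 7*m^2 - 11*m/2 + 147/2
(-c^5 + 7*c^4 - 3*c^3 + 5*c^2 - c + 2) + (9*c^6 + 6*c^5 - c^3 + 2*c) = 9*c^6 + 5*c^5 + 7*c^4 - 4*c^3 + 5*c^2 + c + 2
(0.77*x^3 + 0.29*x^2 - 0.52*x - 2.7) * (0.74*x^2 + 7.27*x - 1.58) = 0.5698*x^5 + 5.8125*x^4 + 0.5069*x^3 - 6.2366*x^2 - 18.8074*x + 4.266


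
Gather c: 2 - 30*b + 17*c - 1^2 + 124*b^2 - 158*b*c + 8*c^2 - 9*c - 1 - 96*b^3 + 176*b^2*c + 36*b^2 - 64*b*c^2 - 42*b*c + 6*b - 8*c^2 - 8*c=-96*b^3 + 160*b^2 - 64*b*c^2 - 24*b + c*(176*b^2 - 200*b)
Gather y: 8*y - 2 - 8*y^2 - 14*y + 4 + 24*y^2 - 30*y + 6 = 16*y^2 - 36*y + 8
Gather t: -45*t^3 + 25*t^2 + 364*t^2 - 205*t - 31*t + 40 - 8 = -45*t^3 + 389*t^2 - 236*t + 32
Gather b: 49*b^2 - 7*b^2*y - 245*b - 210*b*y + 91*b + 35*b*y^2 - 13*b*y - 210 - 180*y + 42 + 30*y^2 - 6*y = b^2*(49 - 7*y) + b*(35*y^2 - 223*y - 154) + 30*y^2 - 186*y - 168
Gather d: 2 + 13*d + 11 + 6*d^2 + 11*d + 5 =6*d^2 + 24*d + 18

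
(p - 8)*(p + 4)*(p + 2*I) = p^3 - 4*p^2 + 2*I*p^2 - 32*p - 8*I*p - 64*I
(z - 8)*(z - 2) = z^2 - 10*z + 16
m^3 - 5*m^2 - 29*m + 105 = (m - 7)*(m - 3)*(m + 5)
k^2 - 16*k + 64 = (k - 8)^2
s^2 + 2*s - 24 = (s - 4)*(s + 6)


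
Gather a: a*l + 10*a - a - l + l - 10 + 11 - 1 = a*(l + 9)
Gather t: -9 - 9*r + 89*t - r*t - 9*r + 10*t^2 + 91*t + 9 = -18*r + 10*t^2 + t*(180 - r)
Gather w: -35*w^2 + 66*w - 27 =-35*w^2 + 66*w - 27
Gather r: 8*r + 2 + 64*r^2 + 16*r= 64*r^2 + 24*r + 2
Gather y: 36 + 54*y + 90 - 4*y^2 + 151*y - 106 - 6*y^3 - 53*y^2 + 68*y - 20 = -6*y^3 - 57*y^2 + 273*y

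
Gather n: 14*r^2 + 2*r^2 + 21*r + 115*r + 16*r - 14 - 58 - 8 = 16*r^2 + 152*r - 80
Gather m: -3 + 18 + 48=63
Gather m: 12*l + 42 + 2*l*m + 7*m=12*l + m*(2*l + 7) + 42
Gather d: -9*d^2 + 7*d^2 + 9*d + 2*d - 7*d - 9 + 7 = -2*d^2 + 4*d - 2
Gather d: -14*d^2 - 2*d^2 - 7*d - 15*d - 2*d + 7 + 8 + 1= -16*d^2 - 24*d + 16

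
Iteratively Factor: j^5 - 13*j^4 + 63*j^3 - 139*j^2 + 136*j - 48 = (j - 4)*(j^4 - 9*j^3 + 27*j^2 - 31*j + 12) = (j - 4)*(j - 1)*(j^3 - 8*j^2 + 19*j - 12) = (j - 4)*(j - 3)*(j - 1)*(j^2 - 5*j + 4) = (j - 4)^2*(j - 3)*(j - 1)*(j - 1)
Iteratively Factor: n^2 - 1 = (n - 1)*(n + 1)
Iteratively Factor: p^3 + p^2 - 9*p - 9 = (p + 3)*(p^2 - 2*p - 3) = (p + 1)*(p + 3)*(p - 3)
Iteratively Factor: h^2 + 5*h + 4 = (h + 4)*(h + 1)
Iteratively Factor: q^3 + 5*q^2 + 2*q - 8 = (q - 1)*(q^2 + 6*q + 8) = (q - 1)*(q + 2)*(q + 4)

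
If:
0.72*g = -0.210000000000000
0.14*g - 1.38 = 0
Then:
No Solution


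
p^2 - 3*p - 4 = (p - 4)*(p + 1)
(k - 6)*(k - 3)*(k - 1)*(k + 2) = k^4 - 8*k^3 + 7*k^2 + 36*k - 36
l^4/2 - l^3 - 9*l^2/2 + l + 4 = (l/2 + 1)*(l - 4)*(l - 1)*(l + 1)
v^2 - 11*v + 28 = (v - 7)*(v - 4)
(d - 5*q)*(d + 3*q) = d^2 - 2*d*q - 15*q^2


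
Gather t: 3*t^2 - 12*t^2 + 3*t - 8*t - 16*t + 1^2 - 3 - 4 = -9*t^2 - 21*t - 6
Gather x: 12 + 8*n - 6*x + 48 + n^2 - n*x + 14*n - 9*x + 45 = n^2 + 22*n + x*(-n - 15) + 105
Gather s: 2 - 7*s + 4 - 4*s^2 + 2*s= -4*s^2 - 5*s + 6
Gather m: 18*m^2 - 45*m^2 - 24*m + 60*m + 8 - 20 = -27*m^2 + 36*m - 12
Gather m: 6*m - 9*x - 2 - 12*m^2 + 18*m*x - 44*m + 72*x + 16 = -12*m^2 + m*(18*x - 38) + 63*x + 14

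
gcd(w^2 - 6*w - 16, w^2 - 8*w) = w - 8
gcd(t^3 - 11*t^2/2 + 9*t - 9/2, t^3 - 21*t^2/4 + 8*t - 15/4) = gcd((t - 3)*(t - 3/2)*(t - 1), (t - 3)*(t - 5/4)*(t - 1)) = t^2 - 4*t + 3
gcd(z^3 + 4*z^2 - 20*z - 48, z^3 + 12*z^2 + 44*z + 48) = z^2 + 8*z + 12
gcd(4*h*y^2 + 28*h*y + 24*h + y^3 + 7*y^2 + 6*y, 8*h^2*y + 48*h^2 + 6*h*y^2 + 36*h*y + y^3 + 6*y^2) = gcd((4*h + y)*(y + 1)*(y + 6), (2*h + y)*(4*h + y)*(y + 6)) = 4*h*y + 24*h + y^2 + 6*y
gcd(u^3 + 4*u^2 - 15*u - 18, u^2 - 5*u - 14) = 1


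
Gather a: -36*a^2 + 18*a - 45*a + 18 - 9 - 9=-36*a^2 - 27*a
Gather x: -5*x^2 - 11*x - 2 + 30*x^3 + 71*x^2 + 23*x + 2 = 30*x^3 + 66*x^2 + 12*x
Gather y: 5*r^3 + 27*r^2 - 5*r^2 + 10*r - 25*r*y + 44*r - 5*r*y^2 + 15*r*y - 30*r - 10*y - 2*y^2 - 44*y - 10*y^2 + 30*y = 5*r^3 + 22*r^2 + 24*r + y^2*(-5*r - 12) + y*(-10*r - 24)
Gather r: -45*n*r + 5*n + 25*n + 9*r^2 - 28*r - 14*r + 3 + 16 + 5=30*n + 9*r^2 + r*(-45*n - 42) + 24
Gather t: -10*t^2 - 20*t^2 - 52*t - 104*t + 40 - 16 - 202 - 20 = -30*t^2 - 156*t - 198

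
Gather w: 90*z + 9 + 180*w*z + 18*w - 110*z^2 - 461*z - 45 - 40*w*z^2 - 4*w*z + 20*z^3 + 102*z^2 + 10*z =w*(-40*z^2 + 176*z + 18) + 20*z^3 - 8*z^2 - 361*z - 36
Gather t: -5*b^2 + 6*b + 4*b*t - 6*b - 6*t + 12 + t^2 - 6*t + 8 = -5*b^2 + t^2 + t*(4*b - 12) + 20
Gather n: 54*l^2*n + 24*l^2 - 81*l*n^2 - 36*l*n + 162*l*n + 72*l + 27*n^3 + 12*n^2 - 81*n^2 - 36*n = 24*l^2 + 72*l + 27*n^3 + n^2*(-81*l - 69) + n*(54*l^2 + 126*l - 36)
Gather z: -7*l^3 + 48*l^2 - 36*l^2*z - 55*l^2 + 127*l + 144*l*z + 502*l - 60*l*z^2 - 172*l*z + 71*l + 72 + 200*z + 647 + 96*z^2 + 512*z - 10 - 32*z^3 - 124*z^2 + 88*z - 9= -7*l^3 - 7*l^2 + 700*l - 32*z^3 + z^2*(-60*l - 28) + z*(-36*l^2 - 28*l + 800) + 700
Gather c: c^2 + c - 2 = c^2 + c - 2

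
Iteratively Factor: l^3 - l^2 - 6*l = (l - 3)*(l^2 + 2*l) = l*(l - 3)*(l + 2)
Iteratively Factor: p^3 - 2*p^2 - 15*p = (p - 5)*(p^2 + 3*p) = (p - 5)*(p + 3)*(p)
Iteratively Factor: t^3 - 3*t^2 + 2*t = (t - 2)*(t^2 - t) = t*(t - 2)*(t - 1)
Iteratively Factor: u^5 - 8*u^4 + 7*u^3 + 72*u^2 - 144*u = (u)*(u^4 - 8*u^3 + 7*u^2 + 72*u - 144) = u*(u - 4)*(u^3 - 4*u^2 - 9*u + 36) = u*(u - 4)*(u + 3)*(u^2 - 7*u + 12) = u*(u - 4)*(u - 3)*(u + 3)*(u - 4)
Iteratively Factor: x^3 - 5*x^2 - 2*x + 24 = (x + 2)*(x^2 - 7*x + 12) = (x - 3)*(x + 2)*(x - 4)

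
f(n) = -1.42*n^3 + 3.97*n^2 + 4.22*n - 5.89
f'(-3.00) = -57.94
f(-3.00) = 55.52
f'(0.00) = 4.22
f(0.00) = -5.89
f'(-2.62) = -45.83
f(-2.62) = 35.84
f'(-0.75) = -4.13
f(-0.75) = -6.22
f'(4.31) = -40.69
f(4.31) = -27.64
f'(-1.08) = -9.32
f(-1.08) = -4.03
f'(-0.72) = -3.71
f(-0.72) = -6.34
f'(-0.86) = -5.76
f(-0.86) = -5.68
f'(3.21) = -14.19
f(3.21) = 1.60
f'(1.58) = 6.13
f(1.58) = 5.09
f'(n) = -4.26*n^2 + 7.94*n + 4.22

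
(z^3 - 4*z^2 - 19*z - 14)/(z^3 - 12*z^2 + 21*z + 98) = (z + 1)/(z - 7)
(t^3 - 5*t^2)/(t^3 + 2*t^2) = (t - 5)/(t + 2)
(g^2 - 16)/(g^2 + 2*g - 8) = (g - 4)/(g - 2)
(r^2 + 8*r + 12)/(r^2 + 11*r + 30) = (r + 2)/(r + 5)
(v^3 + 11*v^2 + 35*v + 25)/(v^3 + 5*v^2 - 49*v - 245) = (v^2 + 6*v + 5)/(v^2 - 49)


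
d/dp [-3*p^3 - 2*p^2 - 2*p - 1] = -9*p^2 - 4*p - 2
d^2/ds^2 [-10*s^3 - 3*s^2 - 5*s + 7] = -60*s - 6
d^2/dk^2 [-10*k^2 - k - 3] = -20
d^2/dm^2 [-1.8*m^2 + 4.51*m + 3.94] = -3.60000000000000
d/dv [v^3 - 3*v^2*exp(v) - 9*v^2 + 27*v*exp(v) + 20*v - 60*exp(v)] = -3*v^2*exp(v) + 3*v^2 + 21*v*exp(v) - 18*v - 33*exp(v) + 20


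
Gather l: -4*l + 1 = 1 - 4*l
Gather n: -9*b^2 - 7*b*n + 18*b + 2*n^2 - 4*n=-9*b^2 + 18*b + 2*n^2 + n*(-7*b - 4)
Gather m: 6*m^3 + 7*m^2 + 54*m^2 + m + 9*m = 6*m^3 + 61*m^2 + 10*m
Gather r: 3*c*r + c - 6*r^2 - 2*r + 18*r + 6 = c - 6*r^2 + r*(3*c + 16) + 6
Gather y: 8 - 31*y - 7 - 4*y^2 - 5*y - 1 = -4*y^2 - 36*y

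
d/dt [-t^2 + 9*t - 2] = 9 - 2*t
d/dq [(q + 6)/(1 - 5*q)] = 31/(5*q - 1)^2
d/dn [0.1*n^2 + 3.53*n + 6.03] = 0.2*n + 3.53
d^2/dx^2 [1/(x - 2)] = 2/(x - 2)^3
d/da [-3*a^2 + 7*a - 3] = 7 - 6*a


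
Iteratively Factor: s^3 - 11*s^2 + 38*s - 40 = (s - 4)*(s^2 - 7*s + 10) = (s - 5)*(s - 4)*(s - 2)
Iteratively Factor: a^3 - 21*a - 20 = (a + 1)*(a^2 - a - 20) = (a + 1)*(a + 4)*(a - 5)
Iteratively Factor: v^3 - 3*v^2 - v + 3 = (v + 1)*(v^2 - 4*v + 3) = (v - 3)*(v + 1)*(v - 1)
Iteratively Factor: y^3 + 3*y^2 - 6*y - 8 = (y + 4)*(y^2 - y - 2) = (y - 2)*(y + 4)*(y + 1)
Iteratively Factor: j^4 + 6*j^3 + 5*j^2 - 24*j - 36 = (j + 3)*(j^3 + 3*j^2 - 4*j - 12) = (j - 2)*(j + 3)*(j^2 + 5*j + 6) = (j - 2)*(j + 3)^2*(j + 2)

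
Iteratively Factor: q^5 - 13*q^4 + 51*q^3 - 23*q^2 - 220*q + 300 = (q - 5)*(q^4 - 8*q^3 + 11*q^2 + 32*q - 60) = (q - 5)*(q - 3)*(q^3 - 5*q^2 - 4*q + 20) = (q - 5)*(q - 3)*(q + 2)*(q^2 - 7*q + 10) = (q - 5)^2*(q - 3)*(q + 2)*(q - 2)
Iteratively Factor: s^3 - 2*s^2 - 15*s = (s - 5)*(s^2 + 3*s) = s*(s - 5)*(s + 3)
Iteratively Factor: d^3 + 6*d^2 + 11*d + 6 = (d + 3)*(d^2 + 3*d + 2) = (d + 2)*(d + 3)*(d + 1)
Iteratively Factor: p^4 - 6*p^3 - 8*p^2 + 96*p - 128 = (p - 2)*(p^3 - 4*p^2 - 16*p + 64) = (p - 4)*(p - 2)*(p^2 - 16) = (p - 4)*(p - 2)*(p + 4)*(p - 4)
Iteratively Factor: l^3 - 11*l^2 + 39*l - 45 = (l - 5)*(l^2 - 6*l + 9) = (l - 5)*(l - 3)*(l - 3)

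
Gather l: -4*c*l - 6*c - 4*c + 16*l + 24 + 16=-10*c + l*(16 - 4*c) + 40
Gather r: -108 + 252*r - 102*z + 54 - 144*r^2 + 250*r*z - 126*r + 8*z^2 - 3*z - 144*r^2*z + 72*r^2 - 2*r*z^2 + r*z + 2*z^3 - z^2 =r^2*(-144*z - 72) + r*(-2*z^2 + 251*z + 126) + 2*z^3 + 7*z^2 - 105*z - 54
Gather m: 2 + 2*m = 2*m + 2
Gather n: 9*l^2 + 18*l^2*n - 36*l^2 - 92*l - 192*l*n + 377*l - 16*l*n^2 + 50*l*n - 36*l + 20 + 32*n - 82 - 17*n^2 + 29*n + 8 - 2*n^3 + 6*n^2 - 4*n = -27*l^2 + 249*l - 2*n^3 + n^2*(-16*l - 11) + n*(18*l^2 - 142*l + 57) - 54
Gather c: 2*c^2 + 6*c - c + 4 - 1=2*c^2 + 5*c + 3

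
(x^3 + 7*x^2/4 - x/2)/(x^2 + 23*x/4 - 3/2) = x*(x + 2)/(x + 6)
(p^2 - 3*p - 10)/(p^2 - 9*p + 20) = (p + 2)/(p - 4)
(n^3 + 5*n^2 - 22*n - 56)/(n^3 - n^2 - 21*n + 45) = (n^3 + 5*n^2 - 22*n - 56)/(n^3 - n^2 - 21*n + 45)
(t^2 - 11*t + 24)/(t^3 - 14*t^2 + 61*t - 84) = (t - 8)/(t^2 - 11*t + 28)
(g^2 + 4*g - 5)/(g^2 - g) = (g + 5)/g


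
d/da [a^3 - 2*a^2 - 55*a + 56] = 3*a^2 - 4*a - 55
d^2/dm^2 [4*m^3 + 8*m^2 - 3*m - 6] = 24*m + 16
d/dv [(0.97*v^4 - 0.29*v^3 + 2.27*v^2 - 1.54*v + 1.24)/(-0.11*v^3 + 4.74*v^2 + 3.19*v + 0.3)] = (-0.1067*v^6 + 9.1956*v^5 + 8.158*v^4 - 1.025*v^3 + 14.6891*v^2 - 10.3932*v - 4.4176)/(0.0121*v^6 - 1.0428*v^5 + 21.7658*v^4 + 30.1752*v^3 + 13.0201*v^2 + 1.914*v + 0.09)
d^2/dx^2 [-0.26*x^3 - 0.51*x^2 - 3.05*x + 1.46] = -1.56*x - 1.02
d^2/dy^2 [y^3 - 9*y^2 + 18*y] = 6*y - 18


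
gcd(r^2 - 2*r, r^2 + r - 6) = r - 2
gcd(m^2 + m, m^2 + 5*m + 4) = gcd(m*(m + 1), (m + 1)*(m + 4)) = m + 1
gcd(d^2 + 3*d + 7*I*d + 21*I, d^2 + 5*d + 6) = d + 3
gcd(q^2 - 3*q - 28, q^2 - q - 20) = q + 4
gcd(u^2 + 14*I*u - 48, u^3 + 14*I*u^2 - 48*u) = u^2 + 14*I*u - 48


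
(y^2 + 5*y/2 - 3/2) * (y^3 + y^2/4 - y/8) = y^5 + 11*y^4/4 - y^3 - 11*y^2/16 + 3*y/16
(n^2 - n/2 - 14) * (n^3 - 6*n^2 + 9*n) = n^5 - 13*n^4/2 - 2*n^3 + 159*n^2/2 - 126*n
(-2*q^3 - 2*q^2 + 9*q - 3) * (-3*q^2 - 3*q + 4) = 6*q^5 + 12*q^4 - 29*q^3 - 26*q^2 + 45*q - 12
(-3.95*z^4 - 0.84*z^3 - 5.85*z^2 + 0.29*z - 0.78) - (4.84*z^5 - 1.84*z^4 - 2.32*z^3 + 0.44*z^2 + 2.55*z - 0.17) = -4.84*z^5 - 2.11*z^4 + 1.48*z^3 - 6.29*z^2 - 2.26*z - 0.61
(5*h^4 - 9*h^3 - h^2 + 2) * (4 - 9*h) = -45*h^5 + 101*h^4 - 27*h^3 - 4*h^2 - 18*h + 8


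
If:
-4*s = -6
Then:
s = 3/2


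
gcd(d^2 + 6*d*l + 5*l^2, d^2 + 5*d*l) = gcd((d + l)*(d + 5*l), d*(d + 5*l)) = d + 5*l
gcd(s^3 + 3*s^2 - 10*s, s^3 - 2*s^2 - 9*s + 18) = s - 2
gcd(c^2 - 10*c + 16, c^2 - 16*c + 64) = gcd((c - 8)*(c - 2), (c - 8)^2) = c - 8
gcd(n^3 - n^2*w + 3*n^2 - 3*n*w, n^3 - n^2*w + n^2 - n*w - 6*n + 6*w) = -n^2 + n*w - 3*n + 3*w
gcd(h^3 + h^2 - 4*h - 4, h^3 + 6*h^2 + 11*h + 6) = h^2 + 3*h + 2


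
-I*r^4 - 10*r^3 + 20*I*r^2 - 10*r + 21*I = (r - 7*I)*(r - 3*I)*(r - I)*(-I*r + 1)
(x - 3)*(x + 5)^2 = x^3 + 7*x^2 - 5*x - 75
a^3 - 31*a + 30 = (a - 5)*(a - 1)*(a + 6)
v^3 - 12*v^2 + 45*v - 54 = (v - 6)*(v - 3)^2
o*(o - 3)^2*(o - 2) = o^4 - 8*o^3 + 21*o^2 - 18*o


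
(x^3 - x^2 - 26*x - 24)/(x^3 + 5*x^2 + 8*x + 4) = (x^2 - 2*x - 24)/(x^2 + 4*x + 4)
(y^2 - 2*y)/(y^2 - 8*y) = (y - 2)/(y - 8)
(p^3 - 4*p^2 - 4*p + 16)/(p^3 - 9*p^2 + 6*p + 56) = (p - 2)/(p - 7)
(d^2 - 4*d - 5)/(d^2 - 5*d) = (d + 1)/d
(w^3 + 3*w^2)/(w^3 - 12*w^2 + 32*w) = w*(w + 3)/(w^2 - 12*w + 32)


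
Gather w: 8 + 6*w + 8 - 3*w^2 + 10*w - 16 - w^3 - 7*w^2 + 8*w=-w^3 - 10*w^2 + 24*w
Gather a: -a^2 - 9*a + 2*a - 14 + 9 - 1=-a^2 - 7*a - 6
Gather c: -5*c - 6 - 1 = -5*c - 7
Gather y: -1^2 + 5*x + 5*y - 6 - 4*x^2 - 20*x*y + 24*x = -4*x^2 + 29*x + y*(5 - 20*x) - 7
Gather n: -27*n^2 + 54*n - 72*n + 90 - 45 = -27*n^2 - 18*n + 45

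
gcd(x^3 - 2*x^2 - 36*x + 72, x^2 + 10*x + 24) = x + 6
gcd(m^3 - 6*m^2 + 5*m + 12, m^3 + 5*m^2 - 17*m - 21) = m^2 - 2*m - 3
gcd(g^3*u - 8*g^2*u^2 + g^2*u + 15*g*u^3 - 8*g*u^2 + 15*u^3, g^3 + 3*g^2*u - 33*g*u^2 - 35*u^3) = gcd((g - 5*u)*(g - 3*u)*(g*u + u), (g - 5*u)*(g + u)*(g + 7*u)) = -g + 5*u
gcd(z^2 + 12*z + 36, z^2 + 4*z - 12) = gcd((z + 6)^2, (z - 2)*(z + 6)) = z + 6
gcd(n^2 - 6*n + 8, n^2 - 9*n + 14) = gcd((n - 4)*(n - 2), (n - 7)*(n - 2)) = n - 2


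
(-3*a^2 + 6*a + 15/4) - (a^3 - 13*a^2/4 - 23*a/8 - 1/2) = -a^3 + a^2/4 + 71*a/8 + 17/4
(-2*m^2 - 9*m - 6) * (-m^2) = 2*m^4 + 9*m^3 + 6*m^2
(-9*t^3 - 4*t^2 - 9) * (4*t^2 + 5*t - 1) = -36*t^5 - 61*t^4 - 11*t^3 - 32*t^2 - 45*t + 9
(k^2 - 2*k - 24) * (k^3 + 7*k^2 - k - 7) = k^5 + 5*k^4 - 39*k^3 - 173*k^2 + 38*k + 168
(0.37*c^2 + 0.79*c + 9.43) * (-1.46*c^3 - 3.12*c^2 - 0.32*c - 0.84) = -0.5402*c^5 - 2.3078*c^4 - 16.351*c^3 - 29.9852*c^2 - 3.6812*c - 7.9212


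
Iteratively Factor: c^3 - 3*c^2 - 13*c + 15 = (c - 1)*(c^2 - 2*c - 15) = (c - 5)*(c - 1)*(c + 3)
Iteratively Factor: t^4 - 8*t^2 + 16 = (t + 2)*(t^3 - 2*t^2 - 4*t + 8) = (t - 2)*(t + 2)*(t^2 - 4) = (t - 2)*(t + 2)^2*(t - 2)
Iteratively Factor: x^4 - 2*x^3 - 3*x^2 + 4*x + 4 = (x + 1)*(x^3 - 3*x^2 + 4) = (x + 1)^2*(x^2 - 4*x + 4) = (x - 2)*(x + 1)^2*(x - 2)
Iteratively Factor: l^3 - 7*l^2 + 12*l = (l - 4)*(l^2 - 3*l) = (l - 4)*(l - 3)*(l)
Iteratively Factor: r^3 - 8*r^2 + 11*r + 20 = (r + 1)*(r^2 - 9*r + 20) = (r - 4)*(r + 1)*(r - 5)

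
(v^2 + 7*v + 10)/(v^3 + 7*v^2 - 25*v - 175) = (v + 2)/(v^2 + 2*v - 35)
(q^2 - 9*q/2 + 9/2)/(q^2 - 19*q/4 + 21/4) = 2*(2*q - 3)/(4*q - 7)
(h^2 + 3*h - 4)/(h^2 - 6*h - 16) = (-h^2 - 3*h + 4)/(-h^2 + 6*h + 16)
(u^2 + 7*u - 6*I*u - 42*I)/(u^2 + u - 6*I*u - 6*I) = (u + 7)/(u + 1)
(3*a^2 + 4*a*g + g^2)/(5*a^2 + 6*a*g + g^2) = (3*a + g)/(5*a + g)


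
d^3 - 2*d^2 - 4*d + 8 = (d - 2)^2*(d + 2)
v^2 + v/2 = v*(v + 1/2)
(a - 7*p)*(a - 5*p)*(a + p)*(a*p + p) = a^4*p - 11*a^3*p^2 + a^3*p + 23*a^2*p^3 - 11*a^2*p^2 + 35*a*p^4 + 23*a*p^3 + 35*p^4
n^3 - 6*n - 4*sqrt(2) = (n - 2*sqrt(2))*(n + sqrt(2))^2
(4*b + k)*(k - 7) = 4*b*k - 28*b + k^2 - 7*k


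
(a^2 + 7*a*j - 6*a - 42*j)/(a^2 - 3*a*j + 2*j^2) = (a^2 + 7*a*j - 6*a - 42*j)/(a^2 - 3*a*j + 2*j^2)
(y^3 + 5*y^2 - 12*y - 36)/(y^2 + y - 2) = (y^2 + 3*y - 18)/(y - 1)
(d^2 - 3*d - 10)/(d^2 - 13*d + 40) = (d + 2)/(d - 8)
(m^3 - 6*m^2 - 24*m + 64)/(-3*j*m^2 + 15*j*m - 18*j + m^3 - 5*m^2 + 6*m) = (-m^2 + 4*m + 32)/(3*j*m - 9*j - m^2 + 3*m)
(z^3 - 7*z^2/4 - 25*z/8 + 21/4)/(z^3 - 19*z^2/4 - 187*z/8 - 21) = (2*z^2 - 7*z + 6)/(2*z^2 - 13*z - 24)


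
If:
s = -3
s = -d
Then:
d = 3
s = -3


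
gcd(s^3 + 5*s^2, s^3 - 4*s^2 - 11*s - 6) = 1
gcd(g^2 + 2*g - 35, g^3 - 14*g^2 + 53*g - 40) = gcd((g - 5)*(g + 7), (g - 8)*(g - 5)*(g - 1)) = g - 5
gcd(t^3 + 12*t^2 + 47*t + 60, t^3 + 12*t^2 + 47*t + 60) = t^3 + 12*t^2 + 47*t + 60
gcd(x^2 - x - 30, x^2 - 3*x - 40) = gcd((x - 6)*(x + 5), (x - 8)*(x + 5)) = x + 5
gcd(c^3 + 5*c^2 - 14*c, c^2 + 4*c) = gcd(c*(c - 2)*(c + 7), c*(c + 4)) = c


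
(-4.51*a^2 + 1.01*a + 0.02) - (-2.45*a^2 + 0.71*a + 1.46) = -2.06*a^2 + 0.3*a - 1.44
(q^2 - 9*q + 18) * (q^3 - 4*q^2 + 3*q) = q^5 - 13*q^4 + 57*q^3 - 99*q^2 + 54*q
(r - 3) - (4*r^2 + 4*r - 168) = -4*r^2 - 3*r + 165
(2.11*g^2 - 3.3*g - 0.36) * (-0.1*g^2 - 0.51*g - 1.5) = -0.211*g^4 - 0.7461*g^3 - 1.446*g^2 + 5.1336*g + 0.54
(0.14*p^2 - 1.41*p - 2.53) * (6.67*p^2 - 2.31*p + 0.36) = 0.9338*p^4 - 9.7281*p^3 - 13.5676*p^2 + 5.3367*p - 0.9108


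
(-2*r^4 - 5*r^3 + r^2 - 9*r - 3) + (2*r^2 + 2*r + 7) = -2*r^4 - 5*r^3 + 3*r^2 - 7*r + 4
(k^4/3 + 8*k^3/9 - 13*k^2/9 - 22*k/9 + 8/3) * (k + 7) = k^5/3 + 29*k^4/9 + 43*k^3/9 - 113*k^2/9 - 130*k/9 + 56/3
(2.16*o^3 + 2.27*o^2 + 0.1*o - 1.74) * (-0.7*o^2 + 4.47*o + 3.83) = -1.512*o^5 + 8.0662*o^4 + 18.3497*o^3 + 10.3591*o^2 - 7.3948*o - 6.6642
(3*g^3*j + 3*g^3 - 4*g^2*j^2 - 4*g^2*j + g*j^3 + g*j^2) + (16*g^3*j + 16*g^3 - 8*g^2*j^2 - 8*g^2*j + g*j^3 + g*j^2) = 19*g^3*j + 19*g^3 - 12*g^2*j^2 - 12*g^2*j + 2*g*j^3 + 2*g*j^2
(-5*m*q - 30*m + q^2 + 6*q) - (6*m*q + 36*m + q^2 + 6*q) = -11*m*q - 66*m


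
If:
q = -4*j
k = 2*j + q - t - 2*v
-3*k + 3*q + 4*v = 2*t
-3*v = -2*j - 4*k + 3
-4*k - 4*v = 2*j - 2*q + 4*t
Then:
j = -6/31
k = 24/31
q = 24/31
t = -6/31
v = -3/31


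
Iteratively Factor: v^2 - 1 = (v + 1)*(v - 1)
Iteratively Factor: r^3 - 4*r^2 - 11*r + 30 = (r - 5)*(r^2 + r - 6) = (r - 5)*(r + 3)*(r - 2)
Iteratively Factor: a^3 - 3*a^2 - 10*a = (a - 5)*(a^2 + 2*a) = a*(a - 5)*(a + 2)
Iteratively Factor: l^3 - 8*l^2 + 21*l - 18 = (l - 3)*(l^2 - 5*l + 6) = (l - 3)^2*(l - 2)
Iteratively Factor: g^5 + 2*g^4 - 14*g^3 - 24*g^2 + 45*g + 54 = (g + 3)*(g^4 - g^3 - 11*g^2 + 9*g + 18) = (g - 2)*(g + 3)*(g^3 + g^2 - 9*g - 9) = (g - 3)*(g - 2)*(g + 3)*(g^2 + 4*g + 3) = (g - 3)*(g - 2)*(g + 3)^2*(g + 1)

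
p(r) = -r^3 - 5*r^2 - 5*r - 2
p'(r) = -3*r^2 - 10*r - 5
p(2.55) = -63.84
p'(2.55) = -50.01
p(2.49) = -60.89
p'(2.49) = -48.50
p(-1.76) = -3.24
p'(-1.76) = 3.31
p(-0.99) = -0.98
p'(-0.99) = 1.96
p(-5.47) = 39.41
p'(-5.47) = -40.06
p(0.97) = -12.47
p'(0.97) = -17.52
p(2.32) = -53.00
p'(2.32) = -44.35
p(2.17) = -46.61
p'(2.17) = -40.83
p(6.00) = -428.00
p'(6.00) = -173.00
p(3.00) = -89.00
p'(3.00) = -62.00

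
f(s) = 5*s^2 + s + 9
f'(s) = 10*s + 1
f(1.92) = 29.35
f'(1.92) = 20.20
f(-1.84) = 24.09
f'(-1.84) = -17.40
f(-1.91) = 25.33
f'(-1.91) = -18.10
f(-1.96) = 26.25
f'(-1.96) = -18.60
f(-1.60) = 20.20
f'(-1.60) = -15.00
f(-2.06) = 28.16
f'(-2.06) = -19.60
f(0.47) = 10.57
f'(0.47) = 5.70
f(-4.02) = 85.78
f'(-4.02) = -39.20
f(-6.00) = 183.00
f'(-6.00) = -59.00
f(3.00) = 57.00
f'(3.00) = 31.00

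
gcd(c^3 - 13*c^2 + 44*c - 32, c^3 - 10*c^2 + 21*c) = 1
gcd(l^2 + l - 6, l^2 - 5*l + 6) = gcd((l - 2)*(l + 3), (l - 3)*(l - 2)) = l - 2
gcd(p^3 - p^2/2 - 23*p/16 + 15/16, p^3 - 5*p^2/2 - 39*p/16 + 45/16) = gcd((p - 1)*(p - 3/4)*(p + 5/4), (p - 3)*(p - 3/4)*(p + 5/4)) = p^2 + p/2 - 15/16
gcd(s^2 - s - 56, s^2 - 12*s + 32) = s - 8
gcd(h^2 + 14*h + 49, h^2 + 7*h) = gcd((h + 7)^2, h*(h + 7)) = h + 7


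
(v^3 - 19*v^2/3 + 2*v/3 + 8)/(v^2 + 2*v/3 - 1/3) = (3*v^2 - 22*v + 24)/(3*v - 1)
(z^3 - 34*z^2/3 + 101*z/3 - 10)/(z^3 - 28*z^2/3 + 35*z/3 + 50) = (3*z - 1)/(3*z + 5)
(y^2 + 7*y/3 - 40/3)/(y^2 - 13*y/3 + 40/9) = 3*(y + 5)/(3*y - 5)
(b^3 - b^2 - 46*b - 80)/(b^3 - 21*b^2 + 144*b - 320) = (b^2 + 7*b + 10)/(b^2 - 13*b + 40)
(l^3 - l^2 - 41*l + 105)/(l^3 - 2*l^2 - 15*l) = (l^2 + 4*l - 21)/(l*(l + 3))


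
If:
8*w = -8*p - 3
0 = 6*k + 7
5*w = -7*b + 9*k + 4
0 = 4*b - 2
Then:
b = 1/2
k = -7/6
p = 13/8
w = -2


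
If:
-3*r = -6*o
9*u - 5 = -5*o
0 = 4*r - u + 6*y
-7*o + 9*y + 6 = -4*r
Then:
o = 41/71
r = 82/71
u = 50/213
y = -467/639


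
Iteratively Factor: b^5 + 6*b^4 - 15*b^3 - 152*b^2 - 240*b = (b + 4)*(b^4 + 2*b^3 - 23*b^2 - 60*b) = (b + 3)*(b + 4)*(b^3 - b^2 - 20*b) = b*(b + 3)*(b + 4)*(b^2 - b - 20) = b*(b - 5)*(b + 3)*(b + 4)*(b + 4)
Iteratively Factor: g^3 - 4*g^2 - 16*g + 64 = (g - 4)*(g^2 - 16) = (g - 4)^2*(g + 4)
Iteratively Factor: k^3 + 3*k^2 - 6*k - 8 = (k + 1)*(k^2 + 2*k - 8) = (k + 1)*(k + 4)*(k - 2)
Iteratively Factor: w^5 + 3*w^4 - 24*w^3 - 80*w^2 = (w)*(w^4 + 3*w^3 - 24*w^2 - 80*w) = w*(w + 4)*(w^3 - w^2 - 20*w) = w^2*(w + 4)*(w^2 - w - 20) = w^2*(w + 4)^2*(w - 5)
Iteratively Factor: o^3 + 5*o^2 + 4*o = (o)*(o^2 + 5*o + 4) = o*(o + 4)*(o + 1)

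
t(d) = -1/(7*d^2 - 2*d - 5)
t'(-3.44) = -0.01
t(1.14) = -0.55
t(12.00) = 0.00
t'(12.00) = 0.00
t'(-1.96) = -0.04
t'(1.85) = 0.10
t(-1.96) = -0.04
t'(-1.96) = -0.04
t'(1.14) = 4.23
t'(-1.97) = -0.04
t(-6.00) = 0.00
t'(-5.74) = -0.00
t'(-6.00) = 0.00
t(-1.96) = -0.04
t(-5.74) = -0.00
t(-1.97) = -0.04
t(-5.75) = -0.00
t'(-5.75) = -0.00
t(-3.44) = -0.01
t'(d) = -(2 - 14*d)/(7*d^2 - 2*d - 5)^2 = 2*(7*d - 1)/(-7*d^2 + 2*d + 5)^2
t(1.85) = -0.07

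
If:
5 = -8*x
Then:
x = -5/8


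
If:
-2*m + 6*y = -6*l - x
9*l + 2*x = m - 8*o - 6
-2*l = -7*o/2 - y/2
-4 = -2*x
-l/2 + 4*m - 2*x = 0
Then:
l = -216/349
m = 322/349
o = -153/349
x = 2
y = 207/349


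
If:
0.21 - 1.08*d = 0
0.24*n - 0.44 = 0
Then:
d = 0.19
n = 1.83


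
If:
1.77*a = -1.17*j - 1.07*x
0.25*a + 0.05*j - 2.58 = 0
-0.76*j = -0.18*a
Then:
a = 9.85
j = 2.33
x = -18.85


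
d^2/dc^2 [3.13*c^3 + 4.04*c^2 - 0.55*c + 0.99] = 18.78*c + 8.08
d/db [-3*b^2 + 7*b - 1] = 7 - 6*b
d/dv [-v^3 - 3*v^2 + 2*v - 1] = -3*v^2 - 6*v + 2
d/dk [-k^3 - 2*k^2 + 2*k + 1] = -3*k^2 - 4*k + 2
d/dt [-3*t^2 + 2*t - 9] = 2 - 6*t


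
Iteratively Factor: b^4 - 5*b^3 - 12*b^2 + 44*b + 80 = (b - 4)*(b^3 - b^2 - 16*b - 20) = (b - 4)*(b + 2)*(b^2 - 3*b - 10) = (b - 5)*(b - 4)*(b + 2)*(b + 2)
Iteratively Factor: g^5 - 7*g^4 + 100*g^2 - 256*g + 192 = (g - 2)*(g^4 - 5*g^3 - 10*g^2 + 80*g - 96) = (g - 2)^2*(g^3 - 3*g^2 - 16*g + 48) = (g - 3)*(g - 2)^2*(g^2 - 16) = (g - 4)*(g - 3)*(g - 2)^2*(g + 4)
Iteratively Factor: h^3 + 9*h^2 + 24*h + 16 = (h + 4)*(h^2 + 5*h + 4) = (h + 1)*(h + 4)*(h + 4)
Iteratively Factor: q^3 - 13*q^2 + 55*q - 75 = (q - 5)*(q^2 - 8*q + 15) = (q - 5)*(q - 3)*(q - 5)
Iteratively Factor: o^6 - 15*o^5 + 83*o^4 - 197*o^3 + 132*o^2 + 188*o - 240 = (o - 2)*(o^5 - 13*o^4 + 57*o^3 - 83*o^2 - 34*o + 120) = (o - 2)*(o + 1)*(o^4 - 14*o^3 + 71*o^2 - 154*o + 120) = (o - 4)*(o - 2)*(o + 1)*(o^3 - 10*o^2 + 31*o - 30) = (o - 4)*(o - 3)*(o - 2)*(o + 1)*(o^2 - 7*o + 10) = (o - 5)*(o - 4)*(o - 3)*(o - 2)*(o + 1)*(o - 2)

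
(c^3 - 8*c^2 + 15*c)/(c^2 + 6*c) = (c^2 - 8*c + 15)/(c + 6)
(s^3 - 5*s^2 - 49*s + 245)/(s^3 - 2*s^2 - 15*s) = (s^2 - 49)/(s*(s + 3))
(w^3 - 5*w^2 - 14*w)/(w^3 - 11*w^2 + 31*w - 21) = w*(w + 2)/(w^2 - 4*w + 3)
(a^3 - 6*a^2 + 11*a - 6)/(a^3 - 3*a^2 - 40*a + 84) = (a^2 - 4*a + 3)/(a^2 - a - 42)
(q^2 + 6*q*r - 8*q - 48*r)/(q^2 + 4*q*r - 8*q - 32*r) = (q + 6*r)/(q + 4*r)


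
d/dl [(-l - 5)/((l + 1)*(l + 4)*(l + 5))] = (2*l + 5)/((l + 1)^2*(l + 4)^2)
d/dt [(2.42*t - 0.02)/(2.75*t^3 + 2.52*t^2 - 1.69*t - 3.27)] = (-13.31*t^3 - 5.9334*t^2 + 0.1008*t - 7.9472)/(7.5625*t^6 + 13.86*t^5 - 2.9446*t^4 - 26.5026*t^3 - 13.6247*t^2 + 11.0526*t + 10.6929)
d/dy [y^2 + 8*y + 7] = 2*y + 8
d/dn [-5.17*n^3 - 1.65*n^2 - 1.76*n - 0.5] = -15.51*n^2 - 3.3*n - 1.76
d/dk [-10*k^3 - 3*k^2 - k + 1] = -30*k^2 - 6*k - 1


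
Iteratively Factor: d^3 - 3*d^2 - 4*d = (d - 4)*(d^2 + d) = (d - 4)*(d + 1)*(d)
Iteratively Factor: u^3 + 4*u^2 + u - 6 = (u - 1)*(u^2 + 5*u + 6) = (u - 1)*(u + 3)*(u + 2)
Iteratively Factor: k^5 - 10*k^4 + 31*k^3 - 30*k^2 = (k - 5)*(k^4 - 5*k^3 + 6*k^2) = (k - 5)*(k - 2)*(k^3 - 3*k^2) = (k - 5)*(k - 3)*(k - 2)*(k^2) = k*(k - 5)*(k - 3)*(k - 2)*(k)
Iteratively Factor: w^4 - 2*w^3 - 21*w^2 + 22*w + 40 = (w - 2)*(w^3 - 21*w - 20) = (w - 2)*(w + 4)*(w^2 - 4*w - 5) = (w - 2)*(w + 1)*(w + 4)*(w - 5)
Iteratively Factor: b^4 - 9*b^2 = (b)*(b^3 - 9*b) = b*(b + 3)*(b^2 - 3*b) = b*(b - 3)*(b + 3)*(b)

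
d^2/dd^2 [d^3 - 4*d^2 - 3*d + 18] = 6*d - 8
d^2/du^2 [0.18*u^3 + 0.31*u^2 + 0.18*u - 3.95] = 1.08*u + 0.62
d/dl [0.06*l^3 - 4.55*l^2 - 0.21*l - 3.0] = 0.18*l^2 - 9.1*l - 0.21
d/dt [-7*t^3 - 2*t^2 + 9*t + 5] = -21*t^2 - 4*t + 9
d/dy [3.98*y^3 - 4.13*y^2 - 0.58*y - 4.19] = 11.94*y^2 - 8.26*y - 0.58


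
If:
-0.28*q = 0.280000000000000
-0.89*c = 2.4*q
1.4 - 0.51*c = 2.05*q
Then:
No Solution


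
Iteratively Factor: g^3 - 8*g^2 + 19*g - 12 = (g - 4)*(g^2 - 4*g + 3) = (g - 4)*(g - 3)*(g - 1)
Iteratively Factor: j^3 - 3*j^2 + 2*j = (j - 2)*(j^2 - j) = (j - 2)*(j - 1)*(j)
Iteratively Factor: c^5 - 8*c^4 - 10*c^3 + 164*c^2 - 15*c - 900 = (c + 3)*(c^4 - 11*c^3 + 23*c^2 + 95*c - 300) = (c - 5)*(c + 3)*(c^3 - 6*c^2 - 7*c + 60) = (c - 5)^2*(c + 3)*(c^2 - c - 12) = (c - 5)^2*(c + 3)^2*(c - 4)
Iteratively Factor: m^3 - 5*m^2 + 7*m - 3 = (m - 1)*(m^2 - 4*m + 3) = (m - 1)^2*(m - 3)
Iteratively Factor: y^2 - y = (y - 1)*(y)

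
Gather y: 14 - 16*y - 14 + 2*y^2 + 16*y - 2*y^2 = 0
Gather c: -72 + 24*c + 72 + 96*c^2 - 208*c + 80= 96*c^2 - 184*c + 80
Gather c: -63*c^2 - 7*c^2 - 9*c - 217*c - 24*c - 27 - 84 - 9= -70*c^2 - 250*c - 120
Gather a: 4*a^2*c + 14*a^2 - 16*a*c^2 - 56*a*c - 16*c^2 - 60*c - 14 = a^2*(4*c + 14) + a*(-16*c^2 - 56*c) - 16*c^2 - 60*c - 14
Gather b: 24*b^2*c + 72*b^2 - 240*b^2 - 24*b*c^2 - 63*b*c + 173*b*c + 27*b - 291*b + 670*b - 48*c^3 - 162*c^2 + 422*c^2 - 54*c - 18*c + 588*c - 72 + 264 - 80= b^2*(24*c - 168) + b*(-24*c^2 + 110*c + 406) - 48*c^3 + 260*c^2 + 516*c + 112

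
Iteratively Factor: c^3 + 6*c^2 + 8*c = (c)*(c^2 + 6*c + 8) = c*(c + 4)*(c + 2)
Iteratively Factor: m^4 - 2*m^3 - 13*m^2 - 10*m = (m + 2)*(m^3 - 4*m^2 - 5*m) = m*(m + 2)*(m^2 - 4*m - 5) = m*(m + 1)*(m + 2)*(m - 5)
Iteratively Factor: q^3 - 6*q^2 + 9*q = (q - 3)*(q^2 - 3*q) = q*(q - 3)*(q - 3)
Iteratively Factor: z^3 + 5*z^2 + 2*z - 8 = (z + 2)*(z^2 + 3*z - 4) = (z - 1)*(z + 2)*(z + 4)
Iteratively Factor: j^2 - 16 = (j + 4)*(j - 4)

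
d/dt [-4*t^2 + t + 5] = 1 - 8*t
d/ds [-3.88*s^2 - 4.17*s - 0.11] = -7.76*s - 4.17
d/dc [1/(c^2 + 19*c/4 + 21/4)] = 4*(-8*c - 19)/(4*c^2 + 19*c + 21)^2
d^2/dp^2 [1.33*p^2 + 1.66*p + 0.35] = 2.66000000000000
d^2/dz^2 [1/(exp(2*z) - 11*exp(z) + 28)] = ((11 - 4*exp(z))*(exp(2*z) - 11*exp(z) + 28) + 2*(2*exp(z) - 11)^2*exp(z))*exp(z)/(exp(2*z) - 11*exp(z) + 28)^3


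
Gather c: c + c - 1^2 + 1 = 2*c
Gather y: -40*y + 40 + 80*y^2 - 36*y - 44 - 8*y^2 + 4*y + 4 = 72*y^2 - 72*y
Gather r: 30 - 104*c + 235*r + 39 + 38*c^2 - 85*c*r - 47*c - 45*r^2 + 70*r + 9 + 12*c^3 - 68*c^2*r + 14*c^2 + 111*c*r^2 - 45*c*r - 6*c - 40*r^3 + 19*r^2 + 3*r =12*c^3 + 52*c^2 - 157*c - 40*r^3 + r^2*(111*c - 26) + r*(-68*c^2 - 130*c + 308) + 78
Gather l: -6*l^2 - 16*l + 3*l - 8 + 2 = -6*l^2 - 13*l - 6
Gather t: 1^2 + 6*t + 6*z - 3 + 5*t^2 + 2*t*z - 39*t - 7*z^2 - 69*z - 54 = 5*t^2 + t*(2*z - 33) - 7*z^2 - 63*z - 56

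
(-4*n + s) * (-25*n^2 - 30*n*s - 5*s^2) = 100*n^3 + 95*n^2*s - 10*n*s^2 - 5*s^3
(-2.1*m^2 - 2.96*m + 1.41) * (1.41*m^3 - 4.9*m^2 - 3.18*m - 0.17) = -2.961*m^5 + 6.1164*m^4 + 23.1701*m^3 + 2.8608*m^2 - 3.9806*m - 0.2397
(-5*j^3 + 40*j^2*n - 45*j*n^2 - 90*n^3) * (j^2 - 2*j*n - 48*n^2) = -5*j^5 + 50*j^4*n + 115*j^3*n^2 - 1920*j^2*n^3 + 2340*j*n^4 + 4320*n^5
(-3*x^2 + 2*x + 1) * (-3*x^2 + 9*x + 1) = 9*x^4 - 33*x^3 + 12*x^2 + 11*x + 1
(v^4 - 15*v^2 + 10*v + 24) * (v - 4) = v^5 - 4*v^4 - 15*v^3 + 70*v^2 - 16*v - 96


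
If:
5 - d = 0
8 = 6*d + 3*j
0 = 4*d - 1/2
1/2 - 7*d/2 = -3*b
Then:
No Solution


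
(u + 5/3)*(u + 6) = u^2 + 23*u/3 + 10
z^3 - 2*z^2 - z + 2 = (z - 2)*(z - 1)*(z + 1)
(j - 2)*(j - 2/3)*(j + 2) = j^3 - 2*j^2/3 - 4*j + 8/3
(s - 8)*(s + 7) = s^2 - s - 56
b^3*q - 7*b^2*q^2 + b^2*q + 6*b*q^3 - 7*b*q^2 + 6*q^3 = (b - 6*q)*(b - q)*(b*q + q)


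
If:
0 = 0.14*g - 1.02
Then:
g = 7.29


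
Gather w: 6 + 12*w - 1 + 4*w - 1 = 16*w + 4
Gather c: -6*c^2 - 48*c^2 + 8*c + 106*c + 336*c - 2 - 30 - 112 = -54*c^2 + 450*c - 144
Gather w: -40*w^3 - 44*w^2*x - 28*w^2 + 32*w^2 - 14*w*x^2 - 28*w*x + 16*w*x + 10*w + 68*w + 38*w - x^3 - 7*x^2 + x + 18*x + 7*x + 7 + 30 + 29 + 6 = -40*w^3 + w^2*(4 - 44*x) + w*(-14*x^2 - 12*x + 116) - x^3 - 7*x^2 + 26*x + 72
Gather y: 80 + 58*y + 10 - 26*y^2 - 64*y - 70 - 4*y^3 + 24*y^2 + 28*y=-4*y^3 - 2*y^2 + 22*y + 20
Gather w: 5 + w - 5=w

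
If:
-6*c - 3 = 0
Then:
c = -1/2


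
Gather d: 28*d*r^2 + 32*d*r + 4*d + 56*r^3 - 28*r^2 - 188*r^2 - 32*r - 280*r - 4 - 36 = d*(28*r^2 + 32*r + 4) + 56*r^3 - 216*r^2 - 312*r - 40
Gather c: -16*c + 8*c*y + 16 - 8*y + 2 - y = c*(8*y - 16) - 9*y + 18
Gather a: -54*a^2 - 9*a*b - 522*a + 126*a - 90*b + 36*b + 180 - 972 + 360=-54*a^2 + a*(-9*b - 396) - 54*b - 432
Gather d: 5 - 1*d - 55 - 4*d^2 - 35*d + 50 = -4*d^2 - 36*d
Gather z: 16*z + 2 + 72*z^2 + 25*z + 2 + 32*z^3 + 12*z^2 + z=32*z^3 + 84*z^2 + 42*z + 4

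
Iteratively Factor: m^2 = (m)*(m)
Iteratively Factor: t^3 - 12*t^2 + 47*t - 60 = (t - 4)*(t^2 - 8*t + 15) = (t - 4)*(t - 3)*(t - 5)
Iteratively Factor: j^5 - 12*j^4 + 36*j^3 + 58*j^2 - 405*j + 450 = (j + 3)*(j^4 - 15*j^3 + 81*j^2 - 185*j + 150) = (j - 3)*(j + 3)*(j^3 - 12*j^2 + 45*j - 50) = (j - 3)*(j - 2)*(j + 3)*(j^2 - 10*j + 25) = (j - 5)*(j - 3)*(j - 2)*(j + 3)*(j - 5)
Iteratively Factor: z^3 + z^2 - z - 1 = (z + 1)*(z^2 - 1) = (z + 1)^2*(z - 1)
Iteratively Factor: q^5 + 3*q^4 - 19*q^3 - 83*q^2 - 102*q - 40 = (q + 2)*(q^4 + q^3 - 21*q^2 - 41*q - 20) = (q + 2)*(q + 4)*(q^3 - 3*q^2 - 9*q - 5) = (q + 1)*(q + 2)*(q + 4)*(q^2 - 4*q - 5) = (q - 5)*(q + 1)*(q + 2)*(q + 4)*(q + 1)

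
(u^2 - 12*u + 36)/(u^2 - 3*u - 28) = (-u^2 + 12*u - 36)/(-u^2 + 3*u + 28)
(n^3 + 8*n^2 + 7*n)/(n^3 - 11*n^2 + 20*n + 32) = n*(n + 7)/(n^2 - 12*n + 32)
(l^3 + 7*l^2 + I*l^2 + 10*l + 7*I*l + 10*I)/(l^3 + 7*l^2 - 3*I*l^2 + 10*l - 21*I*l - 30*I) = (l + I)/(l - 3*I)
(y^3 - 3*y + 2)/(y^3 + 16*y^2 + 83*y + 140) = (y^3 - 3*y + 2)/(y^3 + 16*y^2 + 83*y + 140)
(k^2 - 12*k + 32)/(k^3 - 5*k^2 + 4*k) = (k - 8)/(k*(k - 1))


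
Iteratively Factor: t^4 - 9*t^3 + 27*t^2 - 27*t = (t - 3)*(t^3 - 6*t^2 + 9*t) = (t - 3)^2*(t^2 - 3*t) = t*(t - 3)^2*(t - 3)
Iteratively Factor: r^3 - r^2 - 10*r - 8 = (r - 4)*(r^2 + 3*r + 2) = (r - 4)*(r + 2)*(r + 1)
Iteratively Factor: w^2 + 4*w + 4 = (w + 2)*(w + 2)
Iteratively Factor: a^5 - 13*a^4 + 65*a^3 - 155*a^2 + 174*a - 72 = (a - 2)*(a^4 - 11*a^3 + 43*a^2 - 69*a + 36) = (a - 3)*(a - 2)*(a^3 - 8*a^2 + 19*a - 12) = (a - 4)*(a - 3)*(a - 2)*(a^2 - 4*a + 3) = (a - 4)*(a - 3)^2*(a - 2)*(a - 1)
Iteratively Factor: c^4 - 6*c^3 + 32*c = (c + 2)*(c^3 - 8*c^2 + 16*c) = (c - 4)*(c + 2)*(c^2 - 4*c) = (c - 4)^2*(c + 2)*(c)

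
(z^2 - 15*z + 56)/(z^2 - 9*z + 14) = (z - 8)/(z - 2)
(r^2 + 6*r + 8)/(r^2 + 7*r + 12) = (r + 2)/(r + 3)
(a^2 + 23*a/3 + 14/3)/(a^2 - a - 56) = (a + 2/3)/(a - 8)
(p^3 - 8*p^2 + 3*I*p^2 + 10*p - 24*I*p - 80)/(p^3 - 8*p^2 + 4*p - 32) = (p + 5*I)/(p + 2*I)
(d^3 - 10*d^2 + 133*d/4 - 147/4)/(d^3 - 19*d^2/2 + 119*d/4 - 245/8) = 2*(d - 3)/(2*d - 5)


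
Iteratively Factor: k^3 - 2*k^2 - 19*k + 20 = (k + 4)*(k^2 - 6*k + 5) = (k - 5)*(k + 4)*(k - 1)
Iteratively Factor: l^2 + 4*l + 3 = (l + 1)*(l + 3)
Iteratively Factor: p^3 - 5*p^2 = (p - 5)*(p^2) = p*(p - 5)*(p)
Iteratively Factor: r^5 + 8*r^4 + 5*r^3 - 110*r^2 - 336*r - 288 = (r + 3)*(r^4 + 5*r^3 - 10*r^2 - 80*r - 96) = (r - 4)*(r + 3)*(r^3 + 9*r^2 + 26*r + 24) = (r - 4)*(r + 2)*(r + 3)*(r^2 + 7*r + 12) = (r - 4)*(r + 2)*(r + 3)^2*(r + 4)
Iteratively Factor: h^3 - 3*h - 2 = (h - 2)*(h^2 + 2*h + 1) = (h - 2)*(h + 1)*(h + 1)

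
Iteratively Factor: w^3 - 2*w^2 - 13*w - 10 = (w - 5)*(w^2 + 3*w + 2) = (w - 5)*(w + 1)*(w + 2)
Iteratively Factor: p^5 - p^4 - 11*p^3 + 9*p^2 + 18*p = (p)*(p^4 - p^3 - 11*p^2 + 9*p + 18) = p*(p - 3)*(p^3 + 2*p^2 - 5*p - 6) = p*(p - 3)*(p + 1)*(p^2 + p - 6) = p*(p - 3)*(p - 2)*(p + 1)*(p + 3)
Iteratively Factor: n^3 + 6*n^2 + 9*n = (n + 3)*(n^2 + 3*n) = n*(n + 3)*(n + 3)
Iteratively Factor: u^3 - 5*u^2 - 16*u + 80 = (u + 4)*(u^2 - 9*u + 20) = (u - 4)*(u + 4)*(u - 5)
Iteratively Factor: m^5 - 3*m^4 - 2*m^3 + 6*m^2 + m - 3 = (m + 1)*(m^4 - 4*m^3 + 2*m^2 + 4*m - 3) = (m - 3)*(m + 1)*(m^3 - m^2 - m + 1) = (m - 3)*(m - 1)*(m + 1)*(m^2 - 1) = (m - 3)*(m - 1)^2*(m + 1)*(m + 1)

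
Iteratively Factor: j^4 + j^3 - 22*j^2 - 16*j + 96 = (j - 2)*(j^3 + 3*j^2 - 16*j - 48) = (j - 4)*(j - 2)*(j^2 + 7*j + 12) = (j - 4)*(j - 2)*(j + 4)*(j + 3)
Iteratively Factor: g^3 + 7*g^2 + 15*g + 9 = (g + 3)*(g^2 + 4*g + 3) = (g + 3)^2*(g + 1)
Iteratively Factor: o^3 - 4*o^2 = (o - 4)*(o^2) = o*(o - 4)*(o)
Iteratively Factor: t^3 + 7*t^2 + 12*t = (t + 3)*(t^2 + 4*t) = (t + 3)*(t + 4)*(t)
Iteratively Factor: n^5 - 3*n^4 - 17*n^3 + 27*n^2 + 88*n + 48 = (n + 1)*(n^4 - 4*n^3 - 13*n^2 + 40*n + 48) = (n - 4)*(n + 1)*(n^3 - 13*n - 12) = (n - 4)*(n + 1)^2*(n^2 - n - 12) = (n - 4)^2*(n + 1)^2*(n + 3)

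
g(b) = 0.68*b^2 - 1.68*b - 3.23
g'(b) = 1.36*b - 1.68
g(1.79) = -4.06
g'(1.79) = 0.75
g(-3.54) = 11.24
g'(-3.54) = -6.49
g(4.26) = 1.95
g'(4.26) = 4.11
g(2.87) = -2.45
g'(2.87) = 2.22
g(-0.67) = -1.80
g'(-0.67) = -2.59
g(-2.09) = 3.25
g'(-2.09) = -4.52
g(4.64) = 3.61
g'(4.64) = 4.63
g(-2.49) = 5.17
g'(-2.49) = -5.07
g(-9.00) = 66.97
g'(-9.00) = -13.92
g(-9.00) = 66.97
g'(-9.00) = -13.92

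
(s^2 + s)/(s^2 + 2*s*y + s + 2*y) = s/(s + 2*y)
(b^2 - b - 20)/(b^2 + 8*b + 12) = (b^2 - b - 20)/(b^2 + 8*b + 12)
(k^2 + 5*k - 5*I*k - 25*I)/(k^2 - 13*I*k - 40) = (k + 5)/(k - 8*I)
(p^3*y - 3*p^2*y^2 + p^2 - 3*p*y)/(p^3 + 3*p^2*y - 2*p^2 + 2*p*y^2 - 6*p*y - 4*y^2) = p*(p^2*y - 3*p*y^2 + p - 3*y)/(p^3 + 3*p^2*y - 2*p^2 + 2*p*y^2 - 6*p*y - 4*y^2)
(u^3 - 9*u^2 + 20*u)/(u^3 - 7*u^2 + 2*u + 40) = u/(u + 2)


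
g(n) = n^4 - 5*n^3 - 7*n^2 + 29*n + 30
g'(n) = 4*n^3 - 15*n^2 - 14*n + 29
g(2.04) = 34.90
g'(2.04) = -28.03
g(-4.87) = 862.75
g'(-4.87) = -720.58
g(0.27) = 37.23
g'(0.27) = 24.21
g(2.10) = 33.17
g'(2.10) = -29.51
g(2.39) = 23.69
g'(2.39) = -35.53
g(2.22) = 29.47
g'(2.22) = -32.24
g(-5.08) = 1023.49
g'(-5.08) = -811.36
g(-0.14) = 25.82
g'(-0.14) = 30.66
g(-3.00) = 96.00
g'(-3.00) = -172.00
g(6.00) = 168.00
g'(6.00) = 269.00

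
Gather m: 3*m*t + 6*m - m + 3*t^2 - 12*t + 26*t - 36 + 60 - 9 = m*(3*t + 5) + 3*t^2 + 14*t + 15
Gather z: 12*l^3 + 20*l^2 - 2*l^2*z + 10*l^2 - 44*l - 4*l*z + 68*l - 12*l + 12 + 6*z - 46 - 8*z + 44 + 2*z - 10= 12*l^3 + 30*l^2 + 12*l + z*(-2*l^2 - 4*l)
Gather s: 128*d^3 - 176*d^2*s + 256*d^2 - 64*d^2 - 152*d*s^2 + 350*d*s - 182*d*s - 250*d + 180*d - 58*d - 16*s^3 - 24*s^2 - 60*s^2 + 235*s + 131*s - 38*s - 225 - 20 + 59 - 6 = 128*d^3 + 192*d^2 - 128*d - 16*s^3 + s^2*(-152*d - 84) + s*(-176*d^2 + 168*d + 328) - 192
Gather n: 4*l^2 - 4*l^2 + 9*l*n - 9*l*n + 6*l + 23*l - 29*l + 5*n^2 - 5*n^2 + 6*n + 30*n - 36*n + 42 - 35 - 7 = 0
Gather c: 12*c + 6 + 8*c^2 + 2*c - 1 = 8*c^2 + 14*c + 5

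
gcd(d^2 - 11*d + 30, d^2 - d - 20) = d - 5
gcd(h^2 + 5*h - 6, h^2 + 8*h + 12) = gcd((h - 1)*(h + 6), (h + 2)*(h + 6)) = h + 6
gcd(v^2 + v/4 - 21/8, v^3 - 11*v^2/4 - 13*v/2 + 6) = 1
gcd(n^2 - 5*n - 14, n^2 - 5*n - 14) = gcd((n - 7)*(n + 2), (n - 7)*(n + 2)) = n^2 - 5*n - 14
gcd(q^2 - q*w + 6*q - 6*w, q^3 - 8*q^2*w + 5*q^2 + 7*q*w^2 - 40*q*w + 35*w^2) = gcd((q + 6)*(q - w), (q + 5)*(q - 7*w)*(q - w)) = q - w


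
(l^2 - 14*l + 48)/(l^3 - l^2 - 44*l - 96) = (l - 6)/(l^2 + 7*l + 12)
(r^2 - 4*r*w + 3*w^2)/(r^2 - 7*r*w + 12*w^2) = (r - w)/(r - 4*w)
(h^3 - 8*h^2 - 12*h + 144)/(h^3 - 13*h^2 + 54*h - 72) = (h^2 - 2*h - 24)/(h^2 - 7*h + 12)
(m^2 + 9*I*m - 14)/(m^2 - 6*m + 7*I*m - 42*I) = (m + 2*I)/(m - 6)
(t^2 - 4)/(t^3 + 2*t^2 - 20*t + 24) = (t + 2)/(t^2 + 4*t - 12)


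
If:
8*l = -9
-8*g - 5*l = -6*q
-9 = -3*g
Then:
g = 3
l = -9/8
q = 49/16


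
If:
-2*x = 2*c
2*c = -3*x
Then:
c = 0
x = 0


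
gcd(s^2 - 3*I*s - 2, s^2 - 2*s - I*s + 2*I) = s - I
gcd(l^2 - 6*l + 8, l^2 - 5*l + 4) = l - 4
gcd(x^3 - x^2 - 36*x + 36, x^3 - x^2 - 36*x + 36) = x^3 - x^2 - 36*x + 36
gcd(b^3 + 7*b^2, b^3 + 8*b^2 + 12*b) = b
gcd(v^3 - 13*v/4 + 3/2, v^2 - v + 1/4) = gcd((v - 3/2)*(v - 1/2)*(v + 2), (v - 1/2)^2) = v - 1/2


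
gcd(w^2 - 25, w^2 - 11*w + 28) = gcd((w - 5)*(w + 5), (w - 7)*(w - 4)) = 1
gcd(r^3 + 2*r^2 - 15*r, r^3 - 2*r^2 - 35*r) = r^2 + 5*r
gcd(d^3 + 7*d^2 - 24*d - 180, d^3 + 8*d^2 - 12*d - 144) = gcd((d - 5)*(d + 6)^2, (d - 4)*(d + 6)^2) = d^2 + 12*d + 36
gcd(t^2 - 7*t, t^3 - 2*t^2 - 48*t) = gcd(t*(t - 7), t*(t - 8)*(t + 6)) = t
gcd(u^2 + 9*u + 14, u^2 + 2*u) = u + 2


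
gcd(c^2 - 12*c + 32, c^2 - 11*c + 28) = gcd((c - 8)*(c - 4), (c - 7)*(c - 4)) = c - 4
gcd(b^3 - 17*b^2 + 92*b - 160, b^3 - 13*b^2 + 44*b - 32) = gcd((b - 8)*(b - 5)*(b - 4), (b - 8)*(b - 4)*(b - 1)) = b^2 - 12*b + 32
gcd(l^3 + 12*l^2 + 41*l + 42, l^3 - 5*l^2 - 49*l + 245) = l + 7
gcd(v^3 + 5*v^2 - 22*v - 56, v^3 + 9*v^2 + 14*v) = v^2 + 9*v + 14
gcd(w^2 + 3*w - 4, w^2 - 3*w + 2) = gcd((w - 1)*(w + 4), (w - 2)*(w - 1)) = w - 1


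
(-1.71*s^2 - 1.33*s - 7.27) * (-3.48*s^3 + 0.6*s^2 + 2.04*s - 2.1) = 5.9508*s^5 + 3.6024*s^4 + 21.0132*s^3 - 3.4842*s^2 - 12.0378*s + 15.267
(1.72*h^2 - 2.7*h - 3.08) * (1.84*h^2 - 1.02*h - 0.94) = 3.1648*h^4 - 6.7224*h^3 - 4.53*h^2 + 5.6796*h + 2.8952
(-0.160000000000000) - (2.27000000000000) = -2.43000000000000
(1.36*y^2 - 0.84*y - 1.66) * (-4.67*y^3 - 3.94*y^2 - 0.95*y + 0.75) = -6.3512*y^5 - 1.4356*y^4 + 9.7698*y^3 + 8.3584*y^2 + 0.947*y - 1.245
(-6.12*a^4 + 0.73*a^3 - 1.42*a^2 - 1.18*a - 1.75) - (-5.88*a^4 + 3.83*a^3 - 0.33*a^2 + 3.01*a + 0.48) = -0.24*a^4 - 3.1*a^3 - 1.09*a^2 - 4.19*a - 2.23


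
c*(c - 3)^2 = c^3 - 6*c^2 + 9*c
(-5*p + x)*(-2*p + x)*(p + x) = 10*p^3 + 3*p^2*x - 6*p*x^2 + x^3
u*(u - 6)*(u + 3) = u^3 - 3*u^2 - 18*u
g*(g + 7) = g^2 + 7*g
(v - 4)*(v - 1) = v^2 - 5*v + 4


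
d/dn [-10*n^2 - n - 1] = -20*n - 1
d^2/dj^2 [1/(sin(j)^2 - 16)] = 2*(-2*sin(j)^4 - 29*sin(j)^2 + 16)/(sin(j)^2 - 16)^3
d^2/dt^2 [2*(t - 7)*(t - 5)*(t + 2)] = 12*t - 40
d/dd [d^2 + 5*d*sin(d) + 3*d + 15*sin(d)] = 5*d*cos(d) + 2*d + 5*sin(d) + 15*cos(d) + 3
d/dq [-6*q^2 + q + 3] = 1 - 12*q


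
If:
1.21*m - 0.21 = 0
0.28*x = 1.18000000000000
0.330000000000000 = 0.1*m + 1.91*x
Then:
No Solution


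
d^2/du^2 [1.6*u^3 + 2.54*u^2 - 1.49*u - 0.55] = 9.6*u + 5.08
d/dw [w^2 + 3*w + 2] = 2*w + 3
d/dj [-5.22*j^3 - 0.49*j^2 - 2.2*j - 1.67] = -15.66*j^2 - 0.98*j - 2.2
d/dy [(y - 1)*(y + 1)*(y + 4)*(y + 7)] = 4*y^3 + 33*y^2 + 54*y - 11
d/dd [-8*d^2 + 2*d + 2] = 2 - 16*d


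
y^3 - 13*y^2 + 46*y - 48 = (y - 8)*(y - 3)*(y - 2)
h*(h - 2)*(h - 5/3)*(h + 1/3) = h^4 - 10*h^3/3 + 19*h^2/9 + 10*h/9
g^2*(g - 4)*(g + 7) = g^4 + 3*g^3 - 28*g^2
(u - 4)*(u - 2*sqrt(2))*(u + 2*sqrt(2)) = u^3 - 4*u^2 - 8*u + 32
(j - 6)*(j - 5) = j^2 - 11*j + 30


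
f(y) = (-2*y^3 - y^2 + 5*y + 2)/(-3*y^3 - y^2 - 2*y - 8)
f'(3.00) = 0.15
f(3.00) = 0.44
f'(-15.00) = 0.00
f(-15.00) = 0.65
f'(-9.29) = -0.01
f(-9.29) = 0.63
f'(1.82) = 0.42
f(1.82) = 0.13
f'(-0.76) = -0.79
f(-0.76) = 0.26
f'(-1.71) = -0.98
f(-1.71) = 0.07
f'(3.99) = 0.07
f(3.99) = 0.54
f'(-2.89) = -0.12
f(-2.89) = 0.44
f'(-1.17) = -4.49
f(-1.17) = 0.91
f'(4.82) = 0.04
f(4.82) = 0.59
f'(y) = (-6*y^2 - 2*y + 5)/(-3*y^3 - y^2 - 2*y - 8) + (9*y^2 + 2*y + 2)*(-2*y^3 - y^2 + 5*y + 2)/(-3*y^3 - y^2 - 2*y - 8)^2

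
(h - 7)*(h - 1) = h^2 - 8*h + 7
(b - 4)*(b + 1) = b^2 - 3*b - 4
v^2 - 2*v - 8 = (v - 4)*(v + 2)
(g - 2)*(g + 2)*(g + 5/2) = g^3 + 5*g^2/2 - 4*g - 10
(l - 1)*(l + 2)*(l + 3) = l^3 + 4*l^2 + l - 6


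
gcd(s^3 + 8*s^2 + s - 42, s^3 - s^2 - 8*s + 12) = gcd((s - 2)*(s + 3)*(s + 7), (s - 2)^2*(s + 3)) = s^2 + s - 6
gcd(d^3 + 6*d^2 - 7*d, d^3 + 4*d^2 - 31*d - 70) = d + 7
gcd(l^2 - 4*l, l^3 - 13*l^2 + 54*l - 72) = l - 4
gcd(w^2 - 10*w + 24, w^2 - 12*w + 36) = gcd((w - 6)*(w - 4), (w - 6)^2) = w - 6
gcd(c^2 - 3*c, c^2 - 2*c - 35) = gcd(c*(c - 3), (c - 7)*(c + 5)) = 1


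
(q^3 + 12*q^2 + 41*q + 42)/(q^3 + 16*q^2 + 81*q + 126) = (q + 2)/(q + 6)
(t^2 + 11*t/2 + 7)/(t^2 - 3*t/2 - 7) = (2*t + 7)/(2*t - 7)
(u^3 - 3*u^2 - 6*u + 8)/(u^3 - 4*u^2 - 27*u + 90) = (u^3 - 3*u^2 - 6*u + 8)/(u^3 - 4*u^2 - 27*u + 90)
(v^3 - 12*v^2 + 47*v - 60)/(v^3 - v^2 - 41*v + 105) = (v - 4)/(v + 7)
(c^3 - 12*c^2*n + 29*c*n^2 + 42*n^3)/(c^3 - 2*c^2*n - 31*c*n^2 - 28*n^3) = (c - 6*n)/(c + 4*n)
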